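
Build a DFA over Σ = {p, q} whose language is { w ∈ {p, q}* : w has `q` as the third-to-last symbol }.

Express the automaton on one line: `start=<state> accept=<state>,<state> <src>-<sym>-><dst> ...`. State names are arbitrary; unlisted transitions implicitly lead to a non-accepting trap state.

start=s0 accept=s11,s12,s13,s14 s0-p->s1 s0-q->s2 s1-p->s3 s1-q->s4 s2-p->s5 s2-q->s6 s3-p->s7 s3-q->s8 s4-p->s9 s4-q->s10 s5-p->s11 s5-q->s12 s6-p->s13 s6-q->s14 s7-p->s7 s7-q->s8 s8-p->s9 s8-q->s10 s9-p->s11 s9-q->s12 s10-p->s13 s10-q->s14 s11-p->s7 s11-q->s8 s12-p->s9 s12-q->s10 s13-p->s11 s13-q->s12 s14-p->s13 s14-q->s14

Because acceptance depends on a position counted from the end, the machine has to buffer the most recent 3 symbols. Make each state the string of the last up-to-3 symbols read; on input `x` shift the window left and append `x`. Accept when the buffered window has length 3 and begins with `q`.
With 15 states:
          p    q  
>  s0     s1   s2 
   s1     s3   s4 
   s2     s5   s6 
   s3     s7   s8 
   s4     s9  s10 
   s5    s11  s12 
   s6    s13  s14 
   s7     s7   s8 
   s8     s9  s10 
   s9    s11  s12 
   s10   s13  s14 
 * s11    s7   s8 
 * s12    s9  s10 
 * s13   s11  s12 
 * s14   s13  s14 
(> = start, * = accepting)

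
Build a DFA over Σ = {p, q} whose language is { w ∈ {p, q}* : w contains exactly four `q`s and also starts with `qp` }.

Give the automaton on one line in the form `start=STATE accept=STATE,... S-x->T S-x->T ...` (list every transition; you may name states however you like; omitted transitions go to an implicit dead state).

Handle the two conditions separately and then intersect. One (6 states) tracks the count of `q`s, saturating at 5; the other (4 states) tracks whether the input so far still matches the prefix `qp`. Each combined state is a pair, one component from each; accept when both components accept.
          p    q  
>  S0     S1   S2 
   S1     S1   S3 
   S2     S4   S5 
   S3     S3   S5 
   S4     S4   S6 
   S5     S5   S7 
   S6     S6   S8 
   S7     S7   S9 
   S8     S8  S10 
   S9     S9  S11 
 * S10   S10  S12 
   S11   S11  S11 
   S12   S12  S12 
(> = start, * = accepting)

start=S0 accept=S10 S0-p->S1 S0-q->S2 S1-p->S1 S1-q->S3 S2-p->S4 S2-q->S5 S3-p->S3 S3-q->S5 S4-p->S4 S4-q->S6 S5-p->S5 S5-q->S7 S6-p->S6 S6-q->S8 S7-p->S7 S7-q->S9 S8-p->S8 S8-q->S10 S9-p->S9 S9-q->S11 S10-p->S10 S10-q->S12 S11-p->S11 S11-q->S11 S12-p->S12 S12-q->S12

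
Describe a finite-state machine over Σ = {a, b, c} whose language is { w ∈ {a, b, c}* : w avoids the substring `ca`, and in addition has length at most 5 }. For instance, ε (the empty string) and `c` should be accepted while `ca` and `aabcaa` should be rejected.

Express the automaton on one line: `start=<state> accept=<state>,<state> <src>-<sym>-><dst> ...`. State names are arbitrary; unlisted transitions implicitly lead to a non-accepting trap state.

start=s0 accept=s0,s1,s2,s3,s4,s6,s7,s9,s10,s12,s13 s0-a->s1 s0-b->s1 s0-c->s2 s1-a->s3 s1-b->s3 s1-c->s4 s2-a->s5 s2-b->s3 s2-c->s4 s3-a->s6 s3-b->s6 s3-c->s7 s4-a->s8 s4-b->s6 s4-c->s7 s5-a->s8 s5-b->s8 s5-c->s8 s6-a->s9 s6-b->s9 s6-c->s10 s7-a->s11 s7-b->s9 s7-c->s10 s8-a->s11 s8-b->s11 s8-c->s11 s9-a->s12 s9-b->s12 s9-c->s13 s10-a->s14 s10-b->s12 s10-c->s13 s11-a->s14 s11-b->s14 s11-c->s14 s12-a->s15 s12-b->s15 s12-c->s16 s13-a->s17 s13-b->s15 s13-c->s16 s14-a->s17 s14-b->s17 s14-c->s17 s15-a->s15 s15-b->s15 s15-c->s16 s16-a->s17 s16-b->s15 s16-c->s16 s17-a->s17 s17-b->s17 s17-c->s17

Handle the two conditions separately and then intersect. One (3 states) tracks partial matches of the forbidden pattern `ca`; the other (7 states) tracks the input length, saturating at 6. Each combined state is a pair, one component from each; accept when both components accept.
An 18-state machine:
          a    b    c  
>* s0     s1   s1   s2 
 * s1     s3   s3   s4 
 * s2     s5   s3   s4 
 * s3     s6   s6   s7 
 * s4     s8   s6   s7 
   s5     s8   s8   s8 
 * s6     s9   s9  s10 
 * s7    s11   s9  s10 
   s8    s11  s11  s11 
 * s9    s12  s12  s13 
 * s10   s14  s12  s13 
   s11   s14  s14  s14 
 * s12   s15  s15  s16 
 * s13   s17  s15  s16 
   s14   s17  s17  s17 
   s15   s15  s15  s16 
   s16   s17  s15  s16 
   s17   s17  s17  s17 
(> = start, * = accepting)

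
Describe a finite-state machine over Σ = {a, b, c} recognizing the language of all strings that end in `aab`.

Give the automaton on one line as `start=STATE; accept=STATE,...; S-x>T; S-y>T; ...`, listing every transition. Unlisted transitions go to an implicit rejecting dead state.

Let each state record the length of the longest suffix of the input read so far that is also a prefix of `aab`. q1 means the last symbol is `a`; q2 means the last 2 symbols are `aa`; q3 means the last 3 symbols are `aab`. Accept only at q3, where the string currently ends in `aab`.
A 4-state machine:
        a   b   c  
>  q0   q1  q0  q0 
   q1   q2  q0  q0 
   q2   q2  q3  q0 
 * q3   q1  q0  q0 
(> = start, * = accepting)

start=q0; accept=q3; q0-a>q1; q0-b>q0; q0-c>q0; q1-a>q2; q1-b>q0; q1-c>q0; q2-a>q2; q2-b>q3; q2-c>q0; q3-a>q1; q3-b>q0; q3-c>q0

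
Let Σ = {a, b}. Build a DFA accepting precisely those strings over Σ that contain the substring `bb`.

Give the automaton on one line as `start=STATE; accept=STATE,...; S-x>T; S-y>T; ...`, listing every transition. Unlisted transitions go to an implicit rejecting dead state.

States S0..S1 record the length of the longest prefix of `bb` that matches the current input suffix. Reaching S2 means `bb` has been seen, and we stay there forever. Accept from S2.
A 3-state machine:
        a   b  
>  S0   S0  S1 
   S1   S0  S2 
 * S2   S2  S2 
(> = start, * = accepting)

start=S0; accept=S2; S0-a>S0; S0-b>S1; S1-a>S0; S1-b>S2; S2-a>S2; S2-b>S2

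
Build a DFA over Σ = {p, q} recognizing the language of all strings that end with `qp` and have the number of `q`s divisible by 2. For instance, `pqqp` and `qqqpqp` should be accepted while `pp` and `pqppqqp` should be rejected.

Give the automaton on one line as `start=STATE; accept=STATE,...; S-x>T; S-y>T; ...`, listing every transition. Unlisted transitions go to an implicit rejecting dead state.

start=s0; accept=s3; s0-p>s0; s0-q>s1; s1-p>s1; s1-q>s2; s2-p>s3; s2-q>s1; s3-p>s0; s3-q>s1

Build one automaton per condition and run them in lockstep. The first has 3 states tracking how much of the suffix `qp` has currently been matched; the second has 2 states tracking the count of `q`s modulo 2. A product state is a pair (one from each), accepting exactly when both do. Minimizing collapses redundant product states.
A 4-state machine:
        p   q  
>  s0   s0  s1 
   s1   s1  s2 
   s2   s3  s1 
 * s3   s0  s1 
(> = start, * = accepting)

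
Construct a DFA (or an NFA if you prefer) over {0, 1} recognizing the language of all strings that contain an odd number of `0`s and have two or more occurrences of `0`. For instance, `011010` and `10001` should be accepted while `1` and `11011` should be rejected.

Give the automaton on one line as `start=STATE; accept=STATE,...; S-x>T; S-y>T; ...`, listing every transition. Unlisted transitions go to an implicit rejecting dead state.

Run two small machines in parallel and take their product. The first has 2 states tracking the count of `0`s modulo 2; the second has 4 states tracking the count of `0`s, saturating at 3. A product state is a pair (one from each), accepting exactly when both do. Equivalent product states are then merged.
A 4-state machine:
        0   1  
>  s0   s1  s0 
   s1   s2  s1 
   s2   s3  s2 
 * s3   s2  s3 
(> = start, * = accepting)

start=s0; accept=s3; s0-0>s1; s0-1>s0; s1-0>s2; s1-1>s1; s2-0>s3; s2-1>s2; s3-0>s2; s3-1>s3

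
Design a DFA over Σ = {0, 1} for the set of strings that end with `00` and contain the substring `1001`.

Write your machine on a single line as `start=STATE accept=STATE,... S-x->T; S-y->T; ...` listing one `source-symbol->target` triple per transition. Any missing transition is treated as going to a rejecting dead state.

Build one automaton per condition and run them in lockstep. The first has 3 states tracking how much of the suffix `00` has currently been matched; the second has 5 states tracking whether and how much of `1001` has been seen. A product state is a pair (one from each), accepting exactly when both do. After merging equivalent states the machine shrinks.
        0   1  
>  q0   q0  q1 
   q1   q2  q1 
   q2   q3  q1 
   q3   q0  q4 
   q4   q5  q4 
   q5   q6  q4 
 * q6   q6  q4 
(> = start, * = accepting)

start=q0; accept=q6; q0-0->q0; q0-1->q1; q1-0->q2; q1-1->q1; q2-0->q3; q2-1->q1; q3-0->q0; q3-1->q4; q4-0->q5; q4-1->q4; q5-0->q6; q5-1->q4; q6-0->q6; q6-1->q4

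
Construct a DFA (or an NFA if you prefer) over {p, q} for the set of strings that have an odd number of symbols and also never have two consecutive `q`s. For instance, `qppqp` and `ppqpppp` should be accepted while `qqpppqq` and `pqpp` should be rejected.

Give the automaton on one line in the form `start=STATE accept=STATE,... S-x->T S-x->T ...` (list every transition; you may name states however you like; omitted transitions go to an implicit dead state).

start=S0 accept=S1,S2 S0-p->S1 S0-q->S2 S1-p->S0 S1-q->S3 S2-p->S0 S2-q->S4 S3-p->S1 S3-q->S5 S4-p->S5 S4-q->S5 S5-p->S4 S5-q->S4

Handle the two conditions separately and then intersect. One (2 states) tracks the input length modulo 2; the other (3 states) tracks partial matches of the forbidden pattern `qq`. Each combined state is a pair, one component from each; accept when both components accept.
        p   q  
>  S0   S1  S2 
 * S1   S0  S3 
 * S2   S0  S4 
   S3   S1  S5 
   S4   S5  S5 
   S5   S4  S4 
(> = start, * = accepting)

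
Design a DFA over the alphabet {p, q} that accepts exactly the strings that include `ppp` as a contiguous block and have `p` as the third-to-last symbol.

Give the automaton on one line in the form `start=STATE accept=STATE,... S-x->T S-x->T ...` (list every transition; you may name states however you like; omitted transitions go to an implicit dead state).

start=A accept=D,E,F,G A-p->B A-q->A B-p->C B-q->A C-p->D C-q->A D-p->D D-q->E E-p->F E-q->G F-p->H F-q->I G-p->J G-q->K H-p->D H-q->E I-p->F I-q->G J-p->H J-q->I K-p->J K-q->K

Handle the two conditions separately and then intersect. The first has 4 states tracking whether and how much of `ppp` has been seen; the second has 15 states tracking the last 3 symbols read. A product state is a pair (one from each), accepting exactly when both do. Minimizing collapses redundant product states.
       p  q 
>  A   B  A 
   B   C  A 
   C   D  A 
 * D   D  E 
 * E   F  G 
 * F   H  I 
 * G   J  K 
   H   D  E 
   I   F  G 
   J   H  I 
   K   J  K 
(> = start, * = accepting)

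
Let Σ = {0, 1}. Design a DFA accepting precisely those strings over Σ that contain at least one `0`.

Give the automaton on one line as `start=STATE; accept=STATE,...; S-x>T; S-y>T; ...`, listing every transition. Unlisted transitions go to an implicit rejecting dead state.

Count `0`s, saturating at 2: state s0 means no `0` yet, s1 means one `0` seen, s2 means more than one. Each `0` increments (capped at s2); other symbols loop. Accept from {s1, s2}.
With 3 states:
        0   1  
>  s0   s1  s0 
 * s1   s2  s1 
 * s2   s2  s2 
(> = start, * = accepting)

start=s0; accept=s1,s2; s0-0>s1; s0-1>s0; s1-0>s2; s1-1>s1; s2-0>s2; s2-1>s2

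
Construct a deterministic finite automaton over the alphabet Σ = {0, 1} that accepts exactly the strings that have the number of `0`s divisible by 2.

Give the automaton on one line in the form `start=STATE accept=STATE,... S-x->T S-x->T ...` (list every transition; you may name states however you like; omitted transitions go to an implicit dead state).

The only thing that matters is how many `0`s have appeared, reduced mod 2. Use one state per residue: A for 0, …, B for 1. Reading `0` moves to the next residue; anything else stays put. A is accepting.
With 2 states:
       0  1 
>* A   B  A 
   B   A  B 
(> = start, * = accepting)

start=A accept=A A-0->B A-1->A B-0->A B-1->B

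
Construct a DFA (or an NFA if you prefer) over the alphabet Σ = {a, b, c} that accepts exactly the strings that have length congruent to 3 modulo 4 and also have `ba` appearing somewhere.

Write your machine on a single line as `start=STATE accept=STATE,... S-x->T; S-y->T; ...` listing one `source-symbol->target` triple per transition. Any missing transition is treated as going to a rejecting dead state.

Run two small machines in parallel and take their product. One (4 states) tracks the input length modulo 4; the other (3 states) tracks whether and how much of `ba` has been seen. Each combined state is a pair, one component from each; accept when both components accept.
          a    b    c  
>  s0     s1   s2   s1 
   s1     s3   s4   s3 
   s2     s5   s4   s3 
   s3     s6   s7   s6 
   s4     s8   s7   s6 
   s5     s8   s8   s8 
   s6     s0   s9   s0 
   s7    s10   s9   s0 
 * s8    s10  s10  s10 
   s9    s11   s2   s1 
   s10   s11  s11  s11 
   s11    s5   s5   s5 
(> = start, * = accepting)

start=s0; accept=s8; s0-a->s1; s0-b->s2; s0-c->s1; s1-a->s3; s1-b->s4; s1-c->s3; s2-a->s5; s2-b->s4; s2-c->s3; s3-a->s6; s3-b->s7; s3-c->s6; s4-a->s8; s4-b->s7; s4-c->s6; s5-a->s8; s5-b->s8; s5-c->s8; s6-a->s0; s6-b->s9; s6-c->s0; s7-a->s10; s7-b->s9; s7-c->s0; s8-a->s10; s8-b->s10; s8-c->s10; s9-a->s11; s9-b->s2; s9-c->s1; s10-a->s11; s10-b->s11; s10-c->s11; s11-a->s5; s11-b->s5; s11-c->s5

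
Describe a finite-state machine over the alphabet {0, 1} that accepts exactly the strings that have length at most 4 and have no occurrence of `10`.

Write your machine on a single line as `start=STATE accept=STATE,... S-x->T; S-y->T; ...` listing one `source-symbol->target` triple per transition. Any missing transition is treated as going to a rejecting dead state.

Run two small machines in parallel and take their product. The first has 6 states tracking the input length, saturating at 5; the second has 3 states tracking partial matches of the forbidden pattern `10`. A product state is a pair (one from each), accepting exactly when both do. Minimizing collapses redundant product states.
9 states suffice.
        0   1  
>* S0   S1  S2 
 * S1   S3  S4 
 * S2   S5  S4 
 * S3   S6  S7 
 * S4   S5  S7 
   S5   S5  S5 
 * S6   S8  S8 
 * S7   S5  S8 
 * S8   S5  S5 
(> = start, * = accepting)

start=S0; accept=S0,S1,S2,S3,S4,S6,S7,S8; S0-0->S1; S0-1->S2; S1-0->S3; S1-1->S4; S2-0->S5; S2-1->S4; S3-0->S6; S3-1->S7; S4-0->S5; S4-1->S7; S5-0->S5; S5-1->S5; S6-0->S8; S6-1->S8; S7-0->S5; S7-1->S8; S8-0->S5; S8-1->S5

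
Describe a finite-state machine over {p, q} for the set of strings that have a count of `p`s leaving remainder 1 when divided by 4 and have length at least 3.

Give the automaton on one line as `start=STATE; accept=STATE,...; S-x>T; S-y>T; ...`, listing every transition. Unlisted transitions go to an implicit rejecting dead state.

start=s0; accept=s8,s13; s0-p>s1; s0-q>s2; s1-p>s3; s1-q>s4; s2-p>s4; s2-q>s5; s3-p>s6; s3-q>s7; s4-p>s7; s4-q>s8; s5-p>s8; s5-q>s9; s6-p>s10; s6-q>s11; s7-p>s11; s7-q>s12; s8-p>s12; s8-q>s13; s9-p>s13; s9-q>s10; s10-p>s13; s10-q>s10; s11-p>s10; s11-q>s11; s12-p>s11; s12-q>s12; s13-p>s12; s13-q>s13

Run two small machines in parallel and take their product. One (4 states) tracks the count of `p`s modulo 4; the other (5 states) tracks the input length, saturating at 4. Each combined state is a pair, one component from each; accept when both components accept.
          p    q  
>  s0     s1   s2 
   s1     s3   s4 
   s2     s4   s5 
   s3     s6   s7 
   s4     s7   s8 
   s5     s8   s9 
   s6    s10  s11 
   s7    s11  s12 
 * s8    s12  s13 
   s9    s13  s10 
   s10   s13  s10 
   s11   s10  s11 
   s12   s11  s12 
 * s13   s12  s13 
(> = start, * = accepting)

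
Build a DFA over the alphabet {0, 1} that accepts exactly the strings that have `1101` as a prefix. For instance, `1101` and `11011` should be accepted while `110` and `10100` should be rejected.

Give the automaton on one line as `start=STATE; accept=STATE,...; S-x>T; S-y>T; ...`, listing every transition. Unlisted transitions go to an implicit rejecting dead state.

start=s0; accept=s4; s0-0>s5; s0-1>s1; s1-0>s5; s1-1>s2; s2-0>s3; s2-1>s5; s3-0>s5; s3-1>s4; s4-0>s4; s4-1>s4; s5-0>s5; s5-1>s5

Check the first 4 symbols one by one: s0 through s3 record how many have matched `1101` so far; any wrong symbol goes to the dead state s5. After all 4 match we enter the accepting sink s4.
6 states suffice.
        0   1  
>  s0   s5  s1 
   s1   s5  s2 
   s2   s3  s5 
   s3   s5  s4 
 * s4   s4  s4 
   s5   s5  s5 
(> = start, * = accepting)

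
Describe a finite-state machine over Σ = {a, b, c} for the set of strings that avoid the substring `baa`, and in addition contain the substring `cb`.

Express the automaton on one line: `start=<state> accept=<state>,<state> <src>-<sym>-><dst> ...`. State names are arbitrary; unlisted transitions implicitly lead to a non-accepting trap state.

Run two small machines in parallel and take their product. The first has 4 states tracking partial matches of the forbidden pattern `baa`; the second has 3 states tracking whether and how much of `cb` has been seen. A product state is a pair (one from each), accepting exactly when both do. Minimizing collapses redundant product states.
An 8-state machine:
        a   b   c  
>  q0   q0  q1  q2 
   q1   q3  q1  q2 
   q2   q0  q4  q2 
   q3   q5  q1  q2 
 * q4   q6  q4  q7 
   q5   q5  q5  q5 
 * q6   q5  q4  q7 
 * q7   q7  q4  q7 
(> = start, * = accepting)

start=q0 accept=q4,q6,q7 q0-a->q0 q0-b->q1 q0-c->q2 q1-a->q3 q1-b->q1 q1-c->q2 q2-a->q0 q2-b->q4 q2-c->q2 q3-a->q5 q3-b->q1 q3-c->q2 q4-a->q6 q4-b->q4 q4-c->q7 q5-a->q5 q5-b->q5 q5-c->q5 q6-a->q5 q6-b->q4 q6-c->q7 q7-a->q7 q7-b->q4 q7-c->q7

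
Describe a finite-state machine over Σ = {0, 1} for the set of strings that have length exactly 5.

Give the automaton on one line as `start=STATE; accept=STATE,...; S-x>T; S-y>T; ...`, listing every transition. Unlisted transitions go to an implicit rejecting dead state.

We only need to distinguish lengths 0, 1, …, 5, and '>5'. Chain S0 → S1 → S2 → S3 → S4 → S5 → S6 on every symbol, with S6 looping. Accepting states: {S5}.
With 7 states:
        0   1  
>  S0   S1  S1 
   S1   S2  S2 
   S2   S3  S3 
   S3   S4  S4 
   S4   S5  S5 
 * S5   S6  S6 
   S6   S6  S6 
(> = start, * = accepting)

start=S0; accept=S5; S0-0>S1; S0-1>S1; S1-0>S2; S1-1>S2; S2-0>S3; S2-1>S3; S3-0>S4; S3-1>S4; S4-0>S5; S4-1>S5; S5-0>S6; S5-1>S6; S6-0>S6; S6-1>S6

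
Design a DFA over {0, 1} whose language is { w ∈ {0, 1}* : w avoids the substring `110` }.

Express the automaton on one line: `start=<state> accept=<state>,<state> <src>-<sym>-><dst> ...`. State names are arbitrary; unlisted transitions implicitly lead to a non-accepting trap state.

start=S0 accept=S0,S1,S2 S0-0->S0 S0-1->S1 S1-0->S0 S1-1->S2 S2-0->S3 S2-1->S2 S3-0->S3 S3-1->S3

Track partial matches of the forbidden pattern `110`. State S3 is a dead state reached once `110` has occurred; every other state accepts. S0 means no part of `110` is currently matched.
A 4-state machine:
        0   1  
>* S0   S0  S1 
 * S1   S0  S2 
 * S2   S3  S2 
   S3   S3  S3 
(> = start, * = accepting)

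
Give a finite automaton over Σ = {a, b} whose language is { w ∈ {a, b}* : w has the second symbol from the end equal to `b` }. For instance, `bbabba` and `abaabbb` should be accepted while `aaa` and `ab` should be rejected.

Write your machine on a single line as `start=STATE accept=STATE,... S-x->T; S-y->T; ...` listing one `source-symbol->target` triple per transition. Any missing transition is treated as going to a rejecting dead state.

start=q0; accept=q5,q6; q0-a->q1; q0-b->q2; q1-a->q3; q1-b->q4; q2-a->q5; q2-b->q6; q3-a->q3; q3-b->q4; q4-a->q5; q4-b->q6; q5-a->q3; q5-b->q4; q6-a->q5; q6-b->q6

Because acceptance depends on a position counted from the end, the machine has to buffer the most recent 2 symbols. Make each state the string of the last up-to-2 symbols read; on input `x` shift the window left and append `x`. Accept when the buffered window has length 2 and begins with `b`.
A 7-state machine:
        a   b  
>  q0   q1  q2 
   q1   q3  q4 
   q2   q5  q6 
   q3   q3  q4 
   q4   q5  q6 
 * q5   q3  q4 
 * q6   q5  q6 
(> = start, * = accepting)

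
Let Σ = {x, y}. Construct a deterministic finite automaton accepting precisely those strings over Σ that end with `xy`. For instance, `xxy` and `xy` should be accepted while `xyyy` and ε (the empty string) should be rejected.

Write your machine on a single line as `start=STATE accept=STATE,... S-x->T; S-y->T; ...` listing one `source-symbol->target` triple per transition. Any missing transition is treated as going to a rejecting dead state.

start=q0; accept=q2; q0-x->q1; q0-y->q0; q1-x->q1; q1-y->q2; q2-x->q1; q2-y->q0

Let each state record the length of the longest suffix of the input read so far that is also a prefix of `xy`. q1 means the last symbol is `x`; q2 means the last 2 symbols are `xy`. Accept only at q2, where the string currently ends in `xy`.
With 3 states:
        x   y  
>  q0   q1  q0 
   q1   q1  q2 
 * q2   q1  q0 
(> = start, * = accepting)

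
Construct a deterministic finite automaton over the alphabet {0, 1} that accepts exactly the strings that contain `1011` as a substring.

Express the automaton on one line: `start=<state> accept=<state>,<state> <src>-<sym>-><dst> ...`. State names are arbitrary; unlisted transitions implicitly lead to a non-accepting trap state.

start=s0 accept=s4 s0-0->s0 s0-1->s1 s1-0->s2 s1-1->s1 s2-0->s0 s2-1->s3 s3-0->s2 s3-1->s4 s4-0->s4 s4-1->s4

Track how much of `1011` has been matched so far: state s0 is no progress, s4 is the absorbing accept state reached once `1011` has occurred. Intermediate states record partial matches; on a mismatch, fall back to the longest reusable overlap.
        0   1  
>  s0   s0  s1 
   s1   s2  s1 
   s2   s0  s3 
   s3   s2  s4 
 * s4   s4  s4 
(> = start, * = accepting)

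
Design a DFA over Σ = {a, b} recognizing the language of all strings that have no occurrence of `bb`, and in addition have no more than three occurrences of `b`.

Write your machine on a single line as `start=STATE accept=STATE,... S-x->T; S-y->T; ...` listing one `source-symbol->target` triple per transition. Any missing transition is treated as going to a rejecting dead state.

Run two small machines in parallel and take their product. The first has 3 states tracking partial matches of the forbidden pattern `bb`; the second has 5 states tracking the count of `b`s, saturating at 4. A product state is a pair (one from each), accepting exactly when both do. Equivalent product states are then merged.
        a   b  
>* S0   S0  S1 
 * S1   S2  S3 
 * S2   S2  S4 
   S3   S3  S3 
 * S4   S5  S3 
 * S5   S5  S6 
 * S6   S6  S3 
(> = start, * = accepting)

start=S0; accept=S0,S1,S2,S4,S5,S6; S0-a->S0; S0-b->S1; S1-a->S2; S1-b->S3; S2-a->S2; S2-b->S4; S3-a->S3; S3-b->S3; S4-a->S5; S4-b->S3; S5-a->S5; S5-b->S6; S6-a->S6; S6-b->S3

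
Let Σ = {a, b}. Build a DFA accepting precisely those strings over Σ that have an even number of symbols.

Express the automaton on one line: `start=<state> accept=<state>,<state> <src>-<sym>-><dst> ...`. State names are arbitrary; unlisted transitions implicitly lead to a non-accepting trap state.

Only the length mod 2 matters, so use a 2-cycle: from any state, every input symbol moves to the next state, wrapping q1 back to q0. Mark q0 accepting.
With 2 states:
        a   b  
>* q0   q1  q1 
   q1   q0  q0 
(> = start, * = accepting)

start=q0 accept=q0 q0-a->q1 q0-b->q1 q1-a->q0 q1-b->q0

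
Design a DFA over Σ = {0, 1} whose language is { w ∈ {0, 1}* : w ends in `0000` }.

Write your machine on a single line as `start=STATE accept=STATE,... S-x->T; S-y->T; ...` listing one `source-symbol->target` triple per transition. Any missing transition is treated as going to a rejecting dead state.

start=q0; accept=q4; q0-0->q1; q0-1->q0; q1-0->q2; q1-1->q0; q2-0->q3; q2-1->q0; q3-0->q4; q3-1->q0; q4-0->q4; q4-1->q0

Remember how much of `0000` the current input suffix matches. State q0 means no match yet; q1 means the last symbol is `0`; q2 means the last 2 symbols are `00`; q3 means the last 3 symbols are `000`; q4 means the last 4 symbols are `0000`. Only q4 accepts. On a mismatch, fall back to the longest proper suffix that is still a prefix of `0000`.
5 states suffice.
        0   1  
>  q0   q1  q0 
   q1   q2  q0 
   q2   q3  q0 
   q3   q4  q0 
 * q4   q4  q0 
(> = start, * = accepting)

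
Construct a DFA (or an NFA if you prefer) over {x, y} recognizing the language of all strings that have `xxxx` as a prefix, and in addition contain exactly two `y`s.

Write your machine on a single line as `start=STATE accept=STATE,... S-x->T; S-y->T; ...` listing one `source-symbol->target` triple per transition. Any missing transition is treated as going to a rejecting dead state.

Run two small machines in parallel and take their product. The first has 6 states tracking whether the input so far still matches the prefix `xxxx`; the second has 4 states tracking the count of `y`s, saturating at 3. A product state is a pair (one from each), accepting exactly when both do. Equivalent product states are then merged.
An 8-state machine:
        x   y  
>  s0   s1  s2 
   s1   s3  s2 
   s2   s2  s2 
   s3   s4  s2 
   s4   s5  s2 
   s5   s5  s6 
   s6   s6  s7 
 * s7   s7  s2 
(> = start, * = accepting)

start=s0; accept=s7; s0-x->s1; s0-y->s2; s1-x->s3; s1-y->s2; s2-x->s2; s2-y->s2; s3-x->s4; s3-y->s2; s4-x->s5; s4-y->s2; s5-x->s5; s5-y->s6; s6-x->s6; s6-y->s7; s7-x->s7; s7-y->s2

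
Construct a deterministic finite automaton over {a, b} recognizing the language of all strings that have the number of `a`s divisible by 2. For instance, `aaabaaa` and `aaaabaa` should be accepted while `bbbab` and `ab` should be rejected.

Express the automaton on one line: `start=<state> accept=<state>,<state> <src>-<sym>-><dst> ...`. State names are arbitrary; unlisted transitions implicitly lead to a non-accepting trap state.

The only thing that matters is how many `a`s have appeared, reduced mod 2. Use one state per residue: q0 for 0, …, q1 for 1. Reading `a` moves to the next residue; anything else stays put. q0 is accepting.
A 2-state machine:
        a   b  
>* q0   q1  q0 
   q1   q0  q1 
(> = start, * = accepting)

start=q0 accept=q0 q0-a->q1 q0-b->q0 q1-a->q0 q1-b->q1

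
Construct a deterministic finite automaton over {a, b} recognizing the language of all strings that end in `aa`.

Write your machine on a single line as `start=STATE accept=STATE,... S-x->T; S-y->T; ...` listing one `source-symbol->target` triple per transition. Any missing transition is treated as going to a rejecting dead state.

Let each state record the length of the longest suffix of the input read so far that is also a prefix of `aa`. S1 means the last symbol is `a`; S2 means the last 2 symbols are `aa`. Accept only at S2, where the string currently ends in `aa`.
With 3 states:
        a   b  
>  S0   S1  S0 
   S1   S2  S0 
 * S2   S2  S0 
(> = start, * = accepting)

start=S0; accept=S2; S0-a->S1; S0-b->S0; S1-a->S2; S1-b->S0; S2-a->S2; S2-b->S0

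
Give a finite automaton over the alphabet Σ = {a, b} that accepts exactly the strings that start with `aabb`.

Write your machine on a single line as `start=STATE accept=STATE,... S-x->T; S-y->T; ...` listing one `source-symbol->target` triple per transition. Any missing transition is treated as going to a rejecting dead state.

start=q0; accept=q4; q0-a->q1; q0-b->q5; q1-a->q2; q1-b->q5; q2-a->q5; q2-b->q3; q3-a->q5; q3-b->q4; q4-a->q4; q4-b->q4; q5-a->q5; q5-b->q5

Check the first 4 symbols one by one: q0 through q3 record how many have matched `aabb` so far; any wrong symbol goes to the dead state q5. After all 4 match we enter the accepting sink q4.
        a   b  
>  q0   q1  q5 
   q1   q2  q5 
   q2   q5  q3 
   q3   q5  q4 
 * q4   q4  q4 
   q5   q5  q5 
(> = start, * = accepting)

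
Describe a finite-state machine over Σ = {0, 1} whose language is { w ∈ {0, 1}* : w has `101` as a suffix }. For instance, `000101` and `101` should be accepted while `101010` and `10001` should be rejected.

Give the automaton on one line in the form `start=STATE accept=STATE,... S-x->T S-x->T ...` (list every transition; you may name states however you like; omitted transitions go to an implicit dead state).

Remember how much of `101` the current input suffix matches. State A means no match yet; B means the last symbol is `1`; C means the last 2 symbols are `10`; D means the last 3 symbols are `101`. Only D accepts. On a mismatch, fall back to the longest proper suffix that is still a prefix of `101`.
With 4 states:
       0  1 
>  A   A  B 
   B   C  B 
   C   A  D 
 * D   C  B 
(> = start, * = accepting)

start=A accept=D A-0->A A-1->B B-0->C B-1->B C-0->A C-1->D D-0->C D-1->B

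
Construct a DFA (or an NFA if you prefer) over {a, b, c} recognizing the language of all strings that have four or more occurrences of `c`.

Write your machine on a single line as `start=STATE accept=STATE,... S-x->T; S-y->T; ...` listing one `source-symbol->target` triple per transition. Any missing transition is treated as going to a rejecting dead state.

start=s0; accept=s4,s5; s0-a->s0; s0-b->s0; s0-c->s1; s1-a->s1; s1-b->s1; s1-c->s2; s2-a->s2; s2-b->s2; s2-c->s3; s3-a->s3; s3-b->s3; s3-c->s4; s4-a->s4; s4-b->s4; s4-c->s5; s5-a->s5; s5-b->s5; s5-c->s5

Count `c`s, saturating at 5: states s0 through s4 mean 0 through 4 `c`s seen; s5 means more than 4. Each `c` increments (capped at s5); other symbols loop. Accept from {s4, s5}.
6 states suffice.
        a   b   c  
>  s0   s0  s0  s1 
   s1   s1  s1  s2 
   s2   s2  s2  s3 
   s3   s3  s3  s4 
 * s4   s4  s4  s5 
 * s5   s5  s5  s5 
(> = start, * = accepting)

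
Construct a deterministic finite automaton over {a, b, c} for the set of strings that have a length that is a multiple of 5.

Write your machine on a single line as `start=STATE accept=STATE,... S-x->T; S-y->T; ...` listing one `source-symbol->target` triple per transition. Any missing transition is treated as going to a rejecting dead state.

start=q0; accept=q0; q0-a->q1; q0-b->q1; q0-c->q1; q1-a->q2; q1-b->q2; q1-c->q2; q2-a->q3; q2-b->q3; q2-c->q3; q3-a->q4; q3-b->q4; q3-c->q4; q4-a->q0; q4-b->q0; q4-c->q0

Count input length modulo 5: every symbol advances one step around the cycle q0 → q1 → q2 → q3 → q4 → q0. Accept at q0.
With 5 states:
        a   b   c  
>* q0   q1  q1  q1 
   q1   q2  q2  q2 
   q2   q3  q3  q3 
   q3   q4  q4  q4 
   q4   q0  q0  q0 
(> = start, * = accepting)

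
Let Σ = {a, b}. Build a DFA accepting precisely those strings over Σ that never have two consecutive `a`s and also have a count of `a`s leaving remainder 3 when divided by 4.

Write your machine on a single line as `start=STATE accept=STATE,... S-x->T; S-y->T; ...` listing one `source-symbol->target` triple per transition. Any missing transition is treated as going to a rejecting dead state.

Build one automaton per condition and run them in lockstep. One (3 states) tracks partial matches of the forbidden pattern `aa`; the other (4 states) tracks the count of `a`s modulo 4. Each combined state is a pair, one component from each; accept when both components accept.
With 12 states:
          a    b  
>  q0     q1   q0 
   q1     q2   q3 
   q2     q4   q2 
   q3     q5   q3 
   q4     q6   q4 
   q5     q4   q7 
   q6     q8   q6 
   q7     q9   q7 
   q8     q2   q8 
 * q9     q6  q10 
 * q10   q11  q10 
   q11    q8   q0 
(> = start, * = accepting)

start=q0; accept=q9,q10; q0-a->q1; q0-b->q0; q1-a->q2; q1-b->q3; q2-a->q4; q2-b->q2; q3-a->q5; q3-b->q3; q4-a->q6; q4-b->q4; q5-a->q4; q5-b->q7; q6-a->q8; q6-b->q6; q7-a->q9; q7-b->q7; q8-a->q2; q8-b->q8; q9-a->q6; q9-b->q10; q10-a->q11; q10-b->q10; q11-a->q8; q11-b->q0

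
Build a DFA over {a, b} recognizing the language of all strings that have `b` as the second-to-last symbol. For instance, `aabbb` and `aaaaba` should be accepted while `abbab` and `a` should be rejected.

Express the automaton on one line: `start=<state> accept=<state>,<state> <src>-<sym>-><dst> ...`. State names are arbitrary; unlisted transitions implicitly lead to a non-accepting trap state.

Because acceptance depends on a position counted from the end, the machine has to buffer the most recent 2 symbols. Make each state the string of the last up-to-2 symbols read; on input `x` shift the window left and append `x`. Accept when the buffered window has length 2 and begins with `b`.
With 7 states:
        a   b  
>  S0   S1  S2 
   S1   S3  S4 
   S2   S5  S6 
   S3   S3  S4 
   S4   S5  S6 
 * S5   S3  S4 
 * S6   S5  S6 
(> = start, * = accepting)

start=S0 accept=S5,S6 S0-a->S1 S0-b->S2 S1-a->S3 S1-b->S4 S2-a->S5 S2-b->S6 S3-a->S3 S3-b->S4 S4-a->S5 S4-b->S6 S5-a->S3 S5-b->S4 S6-a->S5 S6-b->S6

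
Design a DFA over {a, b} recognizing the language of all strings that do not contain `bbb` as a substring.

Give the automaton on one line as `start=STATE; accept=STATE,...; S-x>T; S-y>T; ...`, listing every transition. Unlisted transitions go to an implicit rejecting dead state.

This is the complement of 'contains `bbb`'. Use the same substring-matching states — s0 through s3 holding how much of `bbb` has just been matched — but flip the accepting set: everything except the trap s3 accepts.
4 states suffice.
        a   b  
>* s0   s0  s1 
 * s1   s0  s2 
 * s2   s0  s3 
   s3   s3  s3 
(> = start, * = accepting)

start=s0; accept=s0,s1,s2; s0-a>s0; s0-b>s1; s1-a>s0; s1-b>s2; s2-a>s0; s2-b>s3; s3-a>s3; s3-b>s3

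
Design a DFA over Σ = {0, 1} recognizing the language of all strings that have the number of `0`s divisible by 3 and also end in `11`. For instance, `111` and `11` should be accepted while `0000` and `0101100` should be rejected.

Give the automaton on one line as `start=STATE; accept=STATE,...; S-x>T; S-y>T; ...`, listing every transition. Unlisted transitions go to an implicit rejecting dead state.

start=S0; accept=S5; S0-0>S1; S0-1>S2; S1-0>S3; S1-1>S4; S2-0>S1; S2-1>S5; S3-0>S0; S3-1>S6; S4-0>S3; S4-1>S7; S5-0>S1; S5-1>S5; S6-0>S0; S6-1>S8; S7-0>S3; S7-1>S7; S8-0>S0; S8-1>S8

Handle the two conditions separately and then intersect. One (3 states) tracks the count of `0`s modulo 3; the other (3 states) tracks how much of the suffix `11` has currently been matched. Each combined state is a pair, one component from each; accept when both components accept.
With 9 states:
        0   1  
>  S0   S1  S2 
   S1   S3  S4 
   S2   S1  S5 
   S3   S0  S6 
   S4   S3  S7 
 * S5   S1  S5 
   S6   S0  S8 
   S7   S3  S7 
   S8   S0  S8 
(> = start, * = accepting)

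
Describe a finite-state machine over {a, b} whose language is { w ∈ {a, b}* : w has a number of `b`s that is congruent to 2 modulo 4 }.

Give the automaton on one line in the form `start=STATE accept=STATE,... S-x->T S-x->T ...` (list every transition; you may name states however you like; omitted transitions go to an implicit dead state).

Keep the running count of `b`s modulo 4: each `b` advances along the cycle q0 → q1 → q2 → q3 → q0 while other symbols loop. Accept at q2.
        a   b  
>  q0   q0  q1 
   q1   q1  q2 
 * q2   q2  q3 
   q3   q3  q0 
(> = start, * = accepting)

start=q0 accept=q2 q0-a->q0 q0-b->q1 q1-a->q1 q1-b->q2 q2-a->q2 q2-b->q3 q3-a->q3 q3-b->q0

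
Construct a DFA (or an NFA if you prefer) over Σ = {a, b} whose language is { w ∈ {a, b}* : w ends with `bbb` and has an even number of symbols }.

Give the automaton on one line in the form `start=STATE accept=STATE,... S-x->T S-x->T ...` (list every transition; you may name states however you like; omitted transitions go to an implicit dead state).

Build one automaton per condition and run them in lockstep. The first has 4 states tracking how much of the suffix `bbb` has currently been matched; the second has 2 states tracking the input length modulo 2. A product state is a pair (one from each), accepting exactly when both do. Equivalent product states are then merged.
A 5-state machine:
        a   b  
>  q0   q1  q1 
   q1   q0  q2 
   q2   q1  q3 
   q3   q0  q4 
 * q4   q1  q3 
(> = start, * = accepting)

start=q0 accept=q4 q0-a->q1 q0-b->q1 q1-a->q0 q1-b->q2 q2-a->q1 q2-b->q3 q3-a->q0 q3-b->q4 q4-a->q1 q4-b->q3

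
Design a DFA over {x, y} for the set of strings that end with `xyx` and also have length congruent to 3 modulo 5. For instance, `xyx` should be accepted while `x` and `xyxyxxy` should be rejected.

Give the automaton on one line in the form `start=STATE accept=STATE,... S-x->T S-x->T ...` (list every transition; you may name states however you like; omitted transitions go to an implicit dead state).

start=q0 accept=q8 q0-x->q1 q0-y->q2 q1-x->q3 q1-y->q4 q2-x->q3 q2-y->q5 q3-x->q6 q3-y->q7 q4-x->q8 q4-y->q9 q5-x->q6 q5-y->q9 q6-x->q10 q6-y->q11 q7-x->q12 q7-y->q13 q8-x->q10 q8-y->q11 q9-x->q10 q9-y->q13 q10-x->q14 q10-y->q15 q11-x->q16 q11-y->q0 q12-x->q14 q12-y->q15 q13-x->q14 q13-y->q0 q14-x->q1 q14-y->q17 q15-x->q18 q15-y->q2 q16-x->q1 q16-y->q17 q17-x->q19 q17-y->q5 q18-x->q3 q18-y->q4 q19-x->q6 q19-y->q7

Handle the two conditions separately and then intersect. The first has 4 states tracking how much of the suffix `xyx` has currently been matched; the second has 5 states tracking the input length modulo 5. A product state is a pair (one from each), accepting exactly when both do.
A 20-state machine:
          x    y  
>  q0     q1   q2 
   q1     q3   q4 
   q2     q3   q5 
   q3     q6   q7 
   q4     q8   q9 
   q5     q6   q9 
   q6    q10  q11 
   q7    q12  q13 
 * q8    q10  q11 
   q9    q10  q13 
   q10   q14  q15 
   q11   q16   q0 
   q12   q14  q15 
   q13   q14   q0 
   q14    q1  q17 
   q15   q18   q2 
   q16    q1  q17 
   q17   q19   q5 
   q18    q3   q4 
   q19    q6   q7 
(> = start, * = accepting)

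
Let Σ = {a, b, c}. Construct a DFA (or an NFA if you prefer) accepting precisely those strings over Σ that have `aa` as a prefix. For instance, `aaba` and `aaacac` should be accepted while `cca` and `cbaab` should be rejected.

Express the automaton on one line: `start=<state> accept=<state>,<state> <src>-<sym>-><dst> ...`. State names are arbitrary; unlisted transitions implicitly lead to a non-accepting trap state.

Check the first 2 symbols one by one: q0 through q1 record how many have matched `aa` so far; any wrong symbol goes to the dead state q3. After all 2 match we enter the accepting sink q2.
A 4-state machine:
        a   b   c  
>  q0   q1  q3  q3 
   q1   q2  q3  q3 
 * q2   q2  q2  q2 
   q3   q3  q3  q3 
(> = start, * = accepting)

start=q0 accept=q2 q0-a->q1 q0-b->q3 q0-c->q3 q1-a->q2 q1-b->q3 q1-c->q3 q2-a->q2 q2-b->q2 q2-c->q2 q3-a->q3 q3-b->q3 q3-c->q3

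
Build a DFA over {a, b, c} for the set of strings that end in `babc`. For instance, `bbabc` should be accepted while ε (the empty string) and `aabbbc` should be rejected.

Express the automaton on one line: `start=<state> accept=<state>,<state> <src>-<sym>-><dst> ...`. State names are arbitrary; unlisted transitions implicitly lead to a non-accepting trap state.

Let each state record the length of the longest suffix of the input read so far that is also a prefix of `babc`. q1 means the last symbol is `b`; q2 means the last 2 symbols are `ba`; q3 means the last 3 symbols are `bab`; q4 means the last 4 symbols are `babc`. Accept only at q4, where the string currently ends in `babc`.
A 5-state machine:
        a   b   c  
>  q0   q0  q1  q0 
   q1   q2  q1  q0 
   q2   q0  q3  q0 
   q3   q2  q1  q4 
 * q4   q0  q1  q0 
(> = start, * = accepting)

start=q0 accept=q4 q0-a->q0 q0-b->q1 q0-c->q0 q1-a->q2 q1-b->q1 q1-c->q0 q2-a->q0 q2-b->q3 q2-c->q0 q3-a->q2 q3-b->q1 q3-c->q4 q4-a->q0 q4-b->q1 q4-c->q0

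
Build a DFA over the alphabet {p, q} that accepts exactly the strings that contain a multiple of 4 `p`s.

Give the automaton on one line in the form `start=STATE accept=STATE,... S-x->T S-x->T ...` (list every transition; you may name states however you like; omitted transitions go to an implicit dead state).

start=S0 accept=S0 S0-p->S1 S0-q->S0 S1-p->S2 S1-q->S1 S2-p->S3 S2-q->S2 S3-p->S0 S3-q->S3

The only thing that matters is how many `p`s have appeared, reduced mod 4. Use one state per residue: S0 for 0, …, S3 for 3. Reading `p` moves to the next residue; anything else stays put. S0 is accepting.
A 4-state machine:
        p   q  
>* S0   S1  S0 
   S1   S2  S1 
   S2   S3  S2 
   S3   S0  S3 
(> = start, * = accepting)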